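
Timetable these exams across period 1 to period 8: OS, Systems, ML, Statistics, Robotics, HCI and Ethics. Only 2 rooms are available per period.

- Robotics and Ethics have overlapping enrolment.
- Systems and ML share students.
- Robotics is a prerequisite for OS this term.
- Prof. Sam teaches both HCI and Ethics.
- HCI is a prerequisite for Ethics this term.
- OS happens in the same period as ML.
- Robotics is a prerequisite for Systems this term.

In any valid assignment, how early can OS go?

Precedence pushes OS to at least period 2.
OS at period 2 is achievable: Robotics=period 1; Systems=period 3; Ethics=period 3; OS=period 2; Statistics=period 4; ML=period 2; HCI=period 1.

period 2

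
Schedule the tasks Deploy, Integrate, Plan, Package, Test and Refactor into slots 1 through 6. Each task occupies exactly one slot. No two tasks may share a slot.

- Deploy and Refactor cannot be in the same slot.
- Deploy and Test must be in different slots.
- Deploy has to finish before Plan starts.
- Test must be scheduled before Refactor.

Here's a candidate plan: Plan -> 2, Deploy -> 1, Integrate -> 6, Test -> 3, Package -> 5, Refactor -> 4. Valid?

Valid

No two tasks may share a slot — holds.
Deploy and Refactor cannot be in the same slot — holds.
Deploy and Test must be in different slots — holds.
Deploy has to finish before Plan starts — holds.
Test must be scheduled before Refactor — holds.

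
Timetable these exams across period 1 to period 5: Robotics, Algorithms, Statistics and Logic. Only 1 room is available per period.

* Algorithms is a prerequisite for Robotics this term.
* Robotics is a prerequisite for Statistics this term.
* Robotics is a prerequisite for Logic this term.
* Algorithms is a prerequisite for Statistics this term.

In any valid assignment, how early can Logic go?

Precedence pushes Logic to at least period 3.
Logic at period 3 is achievable: Statistics=period 4; Robotics=period 2; Algorithms=period 1; Logic=period 3.

period 3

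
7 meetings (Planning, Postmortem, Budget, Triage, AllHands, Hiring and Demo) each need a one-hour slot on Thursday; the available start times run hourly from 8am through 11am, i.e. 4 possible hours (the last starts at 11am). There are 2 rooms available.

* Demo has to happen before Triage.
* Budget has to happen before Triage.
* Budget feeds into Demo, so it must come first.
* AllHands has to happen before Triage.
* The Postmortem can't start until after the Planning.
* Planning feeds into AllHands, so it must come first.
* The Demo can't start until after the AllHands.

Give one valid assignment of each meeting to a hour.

Planning in 8am; Postmortem in 9am; AllHands in 9am; Triage in 11am; Hiring in 10am; Demo in 10am; Budget in 8am

Checking: Demo(10am) before Triage(11am); Planning(8am) before AllHands(9am); AllHands(9am) before Demo(10am); Budget(8am) before Demo(10am); Budget(8am) before Triage(11am); AllHands(9am) before Triage(11am); Planning(8am) before Postmortem(9am); max 2 per hour (cap 2).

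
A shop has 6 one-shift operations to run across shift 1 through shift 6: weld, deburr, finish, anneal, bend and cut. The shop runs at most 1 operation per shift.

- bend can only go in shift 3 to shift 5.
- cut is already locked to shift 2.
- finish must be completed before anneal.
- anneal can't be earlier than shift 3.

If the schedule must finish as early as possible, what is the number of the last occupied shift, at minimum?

The precedence chain requires at least 2 distinct shifts.
With at most 1 per shift and 6 operations, at least 6 shifts are needed.
anneal can't be placed before shift 3, so the schedule must run through at least shift 3.
6 works (last occupied shift: shift 6): for example deburr in shift 6, bend in shift 3, anneal in shift 4, cut in shift 2, weld in shift 5, finish in shift 1.

6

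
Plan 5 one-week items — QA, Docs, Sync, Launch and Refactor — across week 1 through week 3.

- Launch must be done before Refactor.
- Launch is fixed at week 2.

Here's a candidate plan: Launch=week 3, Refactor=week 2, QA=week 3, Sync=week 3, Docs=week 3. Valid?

No. Launch must be done before Refactor is not satisfied.

Launch is fixed at week 2 — violated.
Launch must be done before Refactor — violated.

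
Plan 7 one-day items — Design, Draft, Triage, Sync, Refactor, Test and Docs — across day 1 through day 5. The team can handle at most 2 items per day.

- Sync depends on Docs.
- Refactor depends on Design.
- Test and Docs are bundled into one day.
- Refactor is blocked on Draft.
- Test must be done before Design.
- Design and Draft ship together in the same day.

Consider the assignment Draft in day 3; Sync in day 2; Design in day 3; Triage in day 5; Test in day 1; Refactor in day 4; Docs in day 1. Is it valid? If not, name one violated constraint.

Valid

Test and Docs are bundled into one day — holds.
The team can handle at most 2 items per day — holds.
Refactor is blocked on Draft — holds.
Sync depends on Docs — holds.
Test must be done before Design — holds.
Design and Draft ship together in the same day — holds.
Refactor depends on Design — holds.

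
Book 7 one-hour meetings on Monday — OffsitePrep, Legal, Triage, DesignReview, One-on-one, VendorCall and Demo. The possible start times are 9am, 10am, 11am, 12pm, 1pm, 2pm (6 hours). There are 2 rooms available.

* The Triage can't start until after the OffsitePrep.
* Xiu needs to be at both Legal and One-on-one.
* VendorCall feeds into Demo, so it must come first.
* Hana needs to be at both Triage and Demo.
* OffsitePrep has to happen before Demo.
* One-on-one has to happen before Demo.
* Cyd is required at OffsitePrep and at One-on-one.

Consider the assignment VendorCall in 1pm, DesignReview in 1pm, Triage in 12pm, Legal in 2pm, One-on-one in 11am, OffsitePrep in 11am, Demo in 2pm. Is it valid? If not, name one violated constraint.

Invalid. Cyd is required at OffsitePrep and at One-on-one.

Xiu needs to be at both Legal and One-on-one — holds.
Hana needs to be at both Triage and Demo — holds.
VendorCall feeds into Demo, so it must come first — holds.
Cyd is required at OffsitePrep and at One-on-one — violated.
There are 2 rooms available — holds.
OffsitePrep has to happen before Demo — holds.
One-on-one has to happen before Demo — holds.
The Triage can't start until after the OffsitePrep — holds.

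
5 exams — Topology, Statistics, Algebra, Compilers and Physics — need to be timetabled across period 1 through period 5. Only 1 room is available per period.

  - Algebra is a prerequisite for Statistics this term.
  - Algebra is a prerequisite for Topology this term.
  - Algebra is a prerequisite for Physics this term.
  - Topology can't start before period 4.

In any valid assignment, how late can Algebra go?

period 2

Downstream work caps Algebra at period 4.
Algebra at period 2 is achievable: Compilers in period 1, Statistics in period 3, Algebra in period 2, Topology in period 4, Physics in period 5.
Nothing later works — the capacity limit rule out every period after period 2.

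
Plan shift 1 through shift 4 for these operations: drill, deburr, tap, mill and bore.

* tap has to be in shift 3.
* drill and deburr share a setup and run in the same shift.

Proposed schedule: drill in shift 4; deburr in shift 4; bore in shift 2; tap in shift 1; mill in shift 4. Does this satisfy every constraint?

drill and deburr share a setup and run in the same shift — holds.
tap has to be in shift 3 — violated.

Invalid. tap has to be in shift 3.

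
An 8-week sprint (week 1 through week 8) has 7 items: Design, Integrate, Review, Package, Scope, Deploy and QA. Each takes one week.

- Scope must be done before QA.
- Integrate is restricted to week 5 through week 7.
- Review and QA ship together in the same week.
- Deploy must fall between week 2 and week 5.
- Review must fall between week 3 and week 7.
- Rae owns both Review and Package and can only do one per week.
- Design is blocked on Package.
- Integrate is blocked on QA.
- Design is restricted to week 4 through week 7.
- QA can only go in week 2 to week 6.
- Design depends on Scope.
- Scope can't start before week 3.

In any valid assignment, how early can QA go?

week 4

QA is available from week 2; precedence pushes QA to at least week 4; QA's own window allows nothing later than week 6.
QA at week 4 is achievable: Review -> week 4; Design -> week 4; Deploy -> week 2; Scope -> week 3; QA -> week 4; Package -> week 1; Integrate -> week 5.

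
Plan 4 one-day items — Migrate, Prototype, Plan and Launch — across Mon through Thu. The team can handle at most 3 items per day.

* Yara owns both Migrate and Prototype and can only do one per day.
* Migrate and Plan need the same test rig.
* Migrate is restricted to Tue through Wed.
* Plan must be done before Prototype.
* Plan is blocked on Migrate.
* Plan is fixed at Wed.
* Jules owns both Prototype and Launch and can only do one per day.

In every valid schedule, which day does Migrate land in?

Tue

Migrate's window is Tue–Wed.
Plan is fixed at Wed, and Migrate can't share a day with Plan.
So Migrate must be Tue.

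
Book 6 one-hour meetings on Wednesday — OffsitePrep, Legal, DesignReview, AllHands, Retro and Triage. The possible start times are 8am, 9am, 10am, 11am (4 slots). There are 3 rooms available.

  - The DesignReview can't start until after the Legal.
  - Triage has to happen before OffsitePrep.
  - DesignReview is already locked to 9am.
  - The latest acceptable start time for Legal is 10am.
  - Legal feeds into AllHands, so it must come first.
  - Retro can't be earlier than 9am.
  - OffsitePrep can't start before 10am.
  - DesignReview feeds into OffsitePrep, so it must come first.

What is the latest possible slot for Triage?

Downstream work caps Triage at 10am.
Triage at 10am is achievable: AllHands=9am, OffsitePrep=11am, Legal=8am, DesignReview=9am, Triage=10am, Retro=9am.

10am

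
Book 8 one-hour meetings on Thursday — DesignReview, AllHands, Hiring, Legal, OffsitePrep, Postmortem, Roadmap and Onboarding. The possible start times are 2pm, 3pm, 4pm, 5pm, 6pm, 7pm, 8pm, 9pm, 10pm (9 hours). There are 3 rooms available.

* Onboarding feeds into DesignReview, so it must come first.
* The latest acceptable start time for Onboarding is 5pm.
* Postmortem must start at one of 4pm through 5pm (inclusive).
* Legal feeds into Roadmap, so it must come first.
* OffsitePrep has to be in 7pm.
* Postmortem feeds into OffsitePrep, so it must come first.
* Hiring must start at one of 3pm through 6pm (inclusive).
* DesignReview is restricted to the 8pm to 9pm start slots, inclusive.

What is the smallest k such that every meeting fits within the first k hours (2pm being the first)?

The precedence chain requires at least 2 distinct hours.
With at most 3 per hour and 8 meetings, at least 3 hours are needed.
DesignReview can't be placed before 8pm — that is hour 7 counting from 2pm — so the schedule must run through at least 7 hours.
7 works (last occupied hour: 8pm): for example Onboarding in 2pm, Postmortem in 4pm, DesignReview in 8pm, Hiring in 3pm, OffsitePrep in 7pm, Legal in 2pm, Roadmap in 3pm, AllHands in 2pm.

7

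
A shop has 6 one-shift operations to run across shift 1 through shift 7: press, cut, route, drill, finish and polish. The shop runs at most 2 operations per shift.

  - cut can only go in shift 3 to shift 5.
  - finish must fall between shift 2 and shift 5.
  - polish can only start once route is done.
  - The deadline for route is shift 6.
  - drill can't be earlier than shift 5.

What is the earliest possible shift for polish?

Precedence pushes polish to at least shift 2.
polish at shift 2 is achievable: drill in shift 5; route in shift 1; polish in shift 2; cut in shift 3; finish in shift 2; press in shift 1.

shift 2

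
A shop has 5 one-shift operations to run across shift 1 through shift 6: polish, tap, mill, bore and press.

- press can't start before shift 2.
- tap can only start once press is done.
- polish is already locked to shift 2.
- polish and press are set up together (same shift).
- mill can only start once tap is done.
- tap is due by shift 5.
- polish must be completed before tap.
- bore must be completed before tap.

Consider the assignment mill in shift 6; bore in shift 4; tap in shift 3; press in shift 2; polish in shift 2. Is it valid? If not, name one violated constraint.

Invalid. bore must be completed before tap.

press can't start before shift 2 — holds.
mill can only start once tap is done — holds.
polish and press are set up together (same shift) — holds.
polish must be completed before tap — holds.
tap is due by shift 5 — holds.
bore must be completed before tap — violated.
polish is already locked to shift 2 — holds.
tap can only start once press is done — holds.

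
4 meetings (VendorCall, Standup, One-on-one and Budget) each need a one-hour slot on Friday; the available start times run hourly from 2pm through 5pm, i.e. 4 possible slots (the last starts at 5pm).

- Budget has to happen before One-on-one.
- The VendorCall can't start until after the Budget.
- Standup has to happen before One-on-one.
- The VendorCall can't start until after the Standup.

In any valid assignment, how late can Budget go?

Downstream work caps Budget at 4pm.
Budget at 4pm is achievable: Standup=2pm, One-on-one=5pm, VendorCall=5pm, Budget=4pm.

4pm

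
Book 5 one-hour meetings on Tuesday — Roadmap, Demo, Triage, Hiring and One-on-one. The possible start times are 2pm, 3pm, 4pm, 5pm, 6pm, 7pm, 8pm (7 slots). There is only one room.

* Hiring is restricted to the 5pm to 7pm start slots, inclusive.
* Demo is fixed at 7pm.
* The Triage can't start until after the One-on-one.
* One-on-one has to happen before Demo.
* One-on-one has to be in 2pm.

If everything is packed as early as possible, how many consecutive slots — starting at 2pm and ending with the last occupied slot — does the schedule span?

The precedence chain requires at least 2 distinct slots.
With at most 1 per slot and 5 meetings, at least 5 slots are needed.
Demo can't be placed before 7pm — that is slot 6 counting from 2pm — so the schedule must run through at least 6 slots.
6 works (last occupied slot: 7pm): for example One-on-one=2pm; Hiring=5pm; Demo=7pm; Roadmap=4pm; Triage=3pm.

6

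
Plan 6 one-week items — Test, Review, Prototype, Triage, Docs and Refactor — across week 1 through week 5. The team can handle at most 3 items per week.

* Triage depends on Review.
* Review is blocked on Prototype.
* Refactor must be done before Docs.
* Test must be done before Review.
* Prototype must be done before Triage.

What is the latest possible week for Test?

Downstream work caps Test at week 3.
Test at week 3 is achievable: Prototype=week 1, Triage=week 5, Review=week 4, Refactor=week 1, Docs=week 2, Test=week 3.

week 3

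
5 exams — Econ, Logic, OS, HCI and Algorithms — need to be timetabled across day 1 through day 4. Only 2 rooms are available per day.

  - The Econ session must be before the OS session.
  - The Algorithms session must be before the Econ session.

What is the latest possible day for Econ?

day 3

Precedence pushes Econ to at least day 2; downstream work caps Econ at day 3.
Econ at day 3 is achievable: OS=day 4, Logic=day 1, HCI=day 2, Econ=day 3, Algorithms=day 1.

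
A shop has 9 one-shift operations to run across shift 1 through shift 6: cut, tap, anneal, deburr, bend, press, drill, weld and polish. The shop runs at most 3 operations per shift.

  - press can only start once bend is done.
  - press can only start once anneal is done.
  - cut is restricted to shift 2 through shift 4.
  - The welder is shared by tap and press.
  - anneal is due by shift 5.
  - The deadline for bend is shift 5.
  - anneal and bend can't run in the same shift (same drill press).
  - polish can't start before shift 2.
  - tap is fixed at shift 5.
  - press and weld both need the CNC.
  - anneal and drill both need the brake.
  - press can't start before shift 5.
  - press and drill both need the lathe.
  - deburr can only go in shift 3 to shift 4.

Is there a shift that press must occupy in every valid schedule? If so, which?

press's window is shift 5–shift 6.
tap is fixed at shift 5, and press can't share a shift with tap.
So press must be shift 6.

shift 6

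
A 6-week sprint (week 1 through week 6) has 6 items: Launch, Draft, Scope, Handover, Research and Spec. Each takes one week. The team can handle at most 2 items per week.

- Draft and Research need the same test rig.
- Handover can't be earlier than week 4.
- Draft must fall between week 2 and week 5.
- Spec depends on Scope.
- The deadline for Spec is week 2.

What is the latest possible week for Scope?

week 1

Downstream work caps Scope at week 1.
Scope at week 1 is achievable: Spec in week 2; Scope in week 1; Research in week 3; Handover in week 4; Launch in week 1; Draft in week 2.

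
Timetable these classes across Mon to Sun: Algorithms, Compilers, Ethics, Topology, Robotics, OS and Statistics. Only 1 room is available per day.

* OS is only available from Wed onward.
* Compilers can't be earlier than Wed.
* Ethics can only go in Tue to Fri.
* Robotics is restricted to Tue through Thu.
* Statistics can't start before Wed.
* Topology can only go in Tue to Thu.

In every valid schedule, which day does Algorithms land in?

So Algorithms is pinned to Mon.

Mon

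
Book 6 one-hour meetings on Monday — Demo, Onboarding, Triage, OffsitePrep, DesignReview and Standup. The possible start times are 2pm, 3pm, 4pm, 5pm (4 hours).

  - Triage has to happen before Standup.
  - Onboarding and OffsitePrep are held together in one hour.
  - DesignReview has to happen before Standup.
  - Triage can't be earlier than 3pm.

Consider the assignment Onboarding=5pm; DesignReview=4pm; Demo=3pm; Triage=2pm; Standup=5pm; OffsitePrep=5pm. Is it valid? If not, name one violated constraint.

No — it violates: Triage can't be earlier than 3pm

DesignReview has to happen before Standup — holds.
Triage has to happen before Standup — holds.
Triage can't be earlier than 3pm — violated.
Onboarding and OffsitePrep are held together in one hour — holds.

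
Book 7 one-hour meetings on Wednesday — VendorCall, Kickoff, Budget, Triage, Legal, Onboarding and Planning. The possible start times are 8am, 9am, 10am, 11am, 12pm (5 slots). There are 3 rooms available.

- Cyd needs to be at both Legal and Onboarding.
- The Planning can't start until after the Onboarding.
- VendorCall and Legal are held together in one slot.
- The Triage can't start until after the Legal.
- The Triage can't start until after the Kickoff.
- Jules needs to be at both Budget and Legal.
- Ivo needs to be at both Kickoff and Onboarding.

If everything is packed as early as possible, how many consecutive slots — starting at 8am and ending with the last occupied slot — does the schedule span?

The precedence chain requires at least 2 distinct slots.
With at most 3 per slot and 7 meetings, at least 3 slots are needed.
3 works (last occupied slot: 10am): for example VendorCall in 8am, Triage in 9am, Budget in 9am, Legal in 8am, Kickoff in 8am, Planning in 10am, Onboarding in 9am.

3 slots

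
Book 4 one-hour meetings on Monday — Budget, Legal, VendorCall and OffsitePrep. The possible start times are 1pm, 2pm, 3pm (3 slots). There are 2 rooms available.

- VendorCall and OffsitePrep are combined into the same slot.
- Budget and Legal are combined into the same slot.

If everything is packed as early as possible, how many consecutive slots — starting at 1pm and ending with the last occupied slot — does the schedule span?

2

With at most 2 per slot and 4 meetings, at least 2 slots are needed.
2 works (last occupied slot: 2pm): for example OffsitePrep -> 2pm; Budget -> 1pm; VendorCall -> 2pm; Legal -> 1pm.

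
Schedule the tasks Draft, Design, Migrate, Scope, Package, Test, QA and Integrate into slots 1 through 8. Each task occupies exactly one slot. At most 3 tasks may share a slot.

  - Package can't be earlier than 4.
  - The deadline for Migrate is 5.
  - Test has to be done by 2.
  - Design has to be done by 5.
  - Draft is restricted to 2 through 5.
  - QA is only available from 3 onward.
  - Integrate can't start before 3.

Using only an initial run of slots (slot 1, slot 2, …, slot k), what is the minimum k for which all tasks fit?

4

With at most 3 per slot and 8 tasks, at least 3 slots are needed.
Package can't be placed before 4, so the schedule must run through at least slot 4.
4 works (last occupied slot: 4): for example Design -> 1, Scope -> 2, Package -> 4, Migrate -> 1, Integrate -> 3, Test -> 1, Draft -> 2, QA -> 3.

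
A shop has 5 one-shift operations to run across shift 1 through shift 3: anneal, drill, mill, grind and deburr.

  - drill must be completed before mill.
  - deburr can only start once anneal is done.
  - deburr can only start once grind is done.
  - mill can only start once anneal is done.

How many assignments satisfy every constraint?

13

Splitting on anneal: it can be shift 1 (9), shift 2 (4). Listing each branch's schedules as (drill, mill, grind, deburr) by shift number:
anneal=shift 1: (1,2,1,2) (1,2,1,3) (1,2,2,3) (1,3,1,2) (1,3,1,3) (1,3,2,3) (2,3,1,2) (2,3,1,3) (2,3,2,3) — 9.
anneal=shift 2: (1,3,1,3) (1,3,2,3) (2,3,1,3) (2,3,2,3) — 4.
Summing: 9 + 4 = 13.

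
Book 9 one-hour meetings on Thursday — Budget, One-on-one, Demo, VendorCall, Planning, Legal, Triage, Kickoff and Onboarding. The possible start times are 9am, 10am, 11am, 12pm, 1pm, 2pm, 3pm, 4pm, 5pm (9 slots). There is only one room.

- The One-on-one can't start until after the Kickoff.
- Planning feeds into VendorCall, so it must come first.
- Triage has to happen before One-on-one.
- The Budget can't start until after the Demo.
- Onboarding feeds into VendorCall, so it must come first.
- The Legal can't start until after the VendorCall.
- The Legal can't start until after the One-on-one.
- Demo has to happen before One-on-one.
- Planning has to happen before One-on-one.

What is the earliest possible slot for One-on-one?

Precedence pushes One-on-one to at least 10am; downstream work caps One-on-one at 4pm.
One-on-one at 1pm is achievable: Kickoff=12pm; Demo=9am; Budget=5pm; Planning=10am; One-on-one=1pm; Triage=11am; Onboarding=2pm; Legal=4pm; VendorCall=3pm.
Nothing earlier works — the capacity limit rule out every slot before 1pm.

1pm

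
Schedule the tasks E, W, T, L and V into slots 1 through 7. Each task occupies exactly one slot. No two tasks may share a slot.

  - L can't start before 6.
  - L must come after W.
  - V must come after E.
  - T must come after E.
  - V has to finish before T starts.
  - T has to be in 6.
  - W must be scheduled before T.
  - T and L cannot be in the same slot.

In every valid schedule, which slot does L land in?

7

L's window is 6–7.
T is fixed at 6, and L can't share a slot with T.
So L must be 7.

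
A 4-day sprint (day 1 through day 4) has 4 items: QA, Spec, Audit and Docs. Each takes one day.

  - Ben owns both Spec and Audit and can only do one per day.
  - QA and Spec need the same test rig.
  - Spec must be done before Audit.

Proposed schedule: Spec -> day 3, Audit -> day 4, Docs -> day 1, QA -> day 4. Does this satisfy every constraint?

Yes, all constraints hold

QA and Spec need the same test rig — holds.
Spec must be done before Audit — holds.
Ben owns both Spec and Audit and can only do one per day — holds.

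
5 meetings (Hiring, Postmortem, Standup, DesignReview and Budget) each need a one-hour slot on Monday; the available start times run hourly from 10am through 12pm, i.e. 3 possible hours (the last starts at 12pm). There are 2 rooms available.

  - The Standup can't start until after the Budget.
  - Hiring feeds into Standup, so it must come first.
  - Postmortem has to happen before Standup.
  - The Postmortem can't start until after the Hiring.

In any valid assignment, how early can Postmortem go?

Precedence pushes Postmortem to at least 11am; downstream work caps Postmortem at 11am.
Postmortem at 11am is achievable: DesignReview in 11am, Hiring in 10am, Budget in 10am, Postmortem in 11am, Standup in 12pm.

11am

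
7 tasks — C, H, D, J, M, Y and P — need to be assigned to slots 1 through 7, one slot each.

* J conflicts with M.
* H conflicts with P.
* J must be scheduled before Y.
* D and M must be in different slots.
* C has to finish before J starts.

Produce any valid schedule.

P -> 2, J -> 2, M -> 3, Y -> 3, H -> 1, C -> 1, D -> 1

Checking: C(1) before J(2); J(2) before Y(3); D(1) != M(3); J(2) != M(3); H(1) != P(2).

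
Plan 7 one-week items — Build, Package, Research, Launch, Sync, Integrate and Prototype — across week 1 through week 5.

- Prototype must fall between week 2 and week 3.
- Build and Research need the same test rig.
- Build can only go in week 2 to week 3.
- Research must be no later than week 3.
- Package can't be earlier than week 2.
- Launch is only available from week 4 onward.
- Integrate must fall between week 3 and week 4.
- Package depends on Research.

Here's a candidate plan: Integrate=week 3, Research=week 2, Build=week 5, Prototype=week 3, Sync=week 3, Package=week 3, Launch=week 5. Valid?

No. Build can only go in week 2 to week 3 is not satisfied.

Package can't be earlier than week 2 — holds.
Launch is only available from week 4 onward — holds.
Build can only go in week 2 to week 3 — violated.
Package depends on Research — holds.
Research must be no later than week 3 — holds.
Prototype must fall between week 2 and week 3 — holds.
Integrate must fall between week 3 and week 4 — holds.
Build and Research need the same test rig — holds.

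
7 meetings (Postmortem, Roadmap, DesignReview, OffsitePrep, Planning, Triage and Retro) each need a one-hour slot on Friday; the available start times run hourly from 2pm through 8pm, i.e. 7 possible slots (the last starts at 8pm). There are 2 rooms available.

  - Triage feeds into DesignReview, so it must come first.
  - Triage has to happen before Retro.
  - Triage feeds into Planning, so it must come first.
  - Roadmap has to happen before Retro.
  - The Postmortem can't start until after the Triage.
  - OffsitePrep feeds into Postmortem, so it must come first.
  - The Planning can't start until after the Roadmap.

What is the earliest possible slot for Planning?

Precedence pushes Planning to at least 3pm.
Planning at 3pm is achievable: DesignReview in 5pm, Retro in 4pm, OffsitePrep in 3pm, Postmortem in 4pm, Triage in 2pm, Planning in 3pm, Roadmap in 2pm.

3pm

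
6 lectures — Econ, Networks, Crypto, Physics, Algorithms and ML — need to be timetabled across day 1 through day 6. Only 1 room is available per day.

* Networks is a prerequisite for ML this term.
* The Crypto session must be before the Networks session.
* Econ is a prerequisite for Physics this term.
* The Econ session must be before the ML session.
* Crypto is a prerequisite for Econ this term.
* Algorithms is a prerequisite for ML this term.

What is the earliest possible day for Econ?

Precedence pushes Econ to at least day 2; downstream work caps Econ at day 5.
Econ at day 2 is achievable: Algorithms in day 4, Econ in day 2, Physics in day 6, Crypto in day 1, ML in day 5, Networks in day 3.

day 2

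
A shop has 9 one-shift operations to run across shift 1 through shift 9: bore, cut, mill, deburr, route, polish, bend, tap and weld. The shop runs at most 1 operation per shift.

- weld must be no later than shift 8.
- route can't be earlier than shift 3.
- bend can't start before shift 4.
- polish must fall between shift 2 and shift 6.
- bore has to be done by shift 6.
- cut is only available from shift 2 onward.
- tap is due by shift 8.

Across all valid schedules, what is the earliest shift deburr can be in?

deburr at shift 1 is achievable: weld=shift 8; deburr=shift 1; tap=shift 7; bore=shift 3; route=shift 5; mill=shift 9; cut=shift 6; polish=shift 2; bend=shift 4.

shift 1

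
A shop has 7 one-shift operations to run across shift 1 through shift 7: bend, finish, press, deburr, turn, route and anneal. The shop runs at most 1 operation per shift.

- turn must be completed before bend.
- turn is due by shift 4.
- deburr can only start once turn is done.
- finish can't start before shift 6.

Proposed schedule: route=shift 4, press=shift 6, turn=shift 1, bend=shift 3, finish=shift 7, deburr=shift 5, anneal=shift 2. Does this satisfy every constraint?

Yes, all constraints hold

turn is due by shift 4 — holds.
deburr can only start once turn is done — holds.
turn must be completed before bend — holds.
finish can't start before shift 6 — holds.
The shop runs at most 1 operation per shift — holds.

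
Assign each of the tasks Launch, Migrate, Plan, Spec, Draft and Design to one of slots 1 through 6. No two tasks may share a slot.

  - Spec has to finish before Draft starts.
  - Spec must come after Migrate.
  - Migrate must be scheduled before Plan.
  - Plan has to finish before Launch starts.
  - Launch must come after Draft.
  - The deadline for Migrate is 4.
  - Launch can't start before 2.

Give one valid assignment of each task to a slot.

Plan -> 2; Draft -> 4; Migrate -> 1; Design -> 6; Spec -> 3; Launch -> 5

Checking: Migrate(1) before Plan(2); Spec(3) before Draft(4); Migrate(1) before Spec(3); Plan(2) before Launch(5); Draft(4) before Launch(5); Migrate=1 in [1,4]; Launch=5 in [2,6]; max 1 per slot (cap 1).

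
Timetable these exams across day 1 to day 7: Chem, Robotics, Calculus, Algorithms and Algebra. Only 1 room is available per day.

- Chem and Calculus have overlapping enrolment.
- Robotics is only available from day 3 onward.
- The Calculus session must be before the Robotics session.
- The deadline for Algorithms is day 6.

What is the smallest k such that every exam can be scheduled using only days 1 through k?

The precedence chain requires at least 2 distinct days.
With at most 1 per day and 5 exams, at least 5 days are needed.
Robotics can't be placed before day 3, so the schedule must run through at least day 3.
5 works (last occupied day: day 5): for example Algorithms=day 4, Calculus=day 1, Algebra=day 5, Robotics=day 3, Chem=day 2.

5 days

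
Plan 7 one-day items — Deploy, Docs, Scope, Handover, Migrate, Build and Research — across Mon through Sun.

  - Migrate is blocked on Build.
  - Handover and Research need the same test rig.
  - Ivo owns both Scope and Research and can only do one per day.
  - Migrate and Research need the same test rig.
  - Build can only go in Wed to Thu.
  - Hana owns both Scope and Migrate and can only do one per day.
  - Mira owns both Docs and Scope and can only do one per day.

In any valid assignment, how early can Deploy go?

Mon

Deploy at Mon is achievable: Handover -> Mon; Migrate -> Thu; Build -> Wed; Docs -> Mon; Research -> Wed; Scope -> Tue; Deploy -> Mon.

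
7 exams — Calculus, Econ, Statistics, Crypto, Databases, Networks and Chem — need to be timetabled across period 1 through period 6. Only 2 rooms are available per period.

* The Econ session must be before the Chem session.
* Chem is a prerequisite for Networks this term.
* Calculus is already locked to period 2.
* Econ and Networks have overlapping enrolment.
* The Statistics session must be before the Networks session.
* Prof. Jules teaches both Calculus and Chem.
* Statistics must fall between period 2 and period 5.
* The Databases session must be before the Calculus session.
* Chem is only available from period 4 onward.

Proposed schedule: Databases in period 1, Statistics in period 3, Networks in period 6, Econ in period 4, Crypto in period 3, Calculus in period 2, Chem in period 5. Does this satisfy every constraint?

Yes

Prof. Jules teaches both Calculus and Chem — holds.
Only 2 rooms are available per period — holds.
The Econ session must be before the Chem session — holds.
Econ and Networks have overlapping enrolment — holds.
Statistics must fall between period 2 and period 5 — holds.
Calculus is already locked to period 2 — holds.
The Statistics session must be before the Networks session — holds.
Chem is only available from period 4 onward — holds.
The Databases session must be before the Calculus session — holds.
Chem is a prerequisite for Networks this term — holds.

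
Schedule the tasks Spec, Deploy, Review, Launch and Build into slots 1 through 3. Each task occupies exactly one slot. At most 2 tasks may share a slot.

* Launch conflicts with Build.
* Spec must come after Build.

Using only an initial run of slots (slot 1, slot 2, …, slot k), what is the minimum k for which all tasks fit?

3

The precedence chain requires at least 2 distinct slots.
With at most 2 per slot and 5 tasks, at least 3 slots are needed.
3 works (last occupied slot: 3): for example Build in 1, Deploy in 1, Launch in 3, Spec in 2, Review in 2.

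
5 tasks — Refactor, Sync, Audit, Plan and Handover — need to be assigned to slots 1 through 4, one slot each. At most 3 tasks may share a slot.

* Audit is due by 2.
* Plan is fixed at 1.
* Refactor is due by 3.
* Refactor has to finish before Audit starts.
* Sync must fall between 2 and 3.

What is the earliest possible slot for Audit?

2

Precedence pushes Audit to at least 2; Audit's own window allows nothing later than 2.
Audit at 2 is achievable: Handover -> 1, Refactor -> 1, Sync -> 2, Audit -> 2, Plan -> 1.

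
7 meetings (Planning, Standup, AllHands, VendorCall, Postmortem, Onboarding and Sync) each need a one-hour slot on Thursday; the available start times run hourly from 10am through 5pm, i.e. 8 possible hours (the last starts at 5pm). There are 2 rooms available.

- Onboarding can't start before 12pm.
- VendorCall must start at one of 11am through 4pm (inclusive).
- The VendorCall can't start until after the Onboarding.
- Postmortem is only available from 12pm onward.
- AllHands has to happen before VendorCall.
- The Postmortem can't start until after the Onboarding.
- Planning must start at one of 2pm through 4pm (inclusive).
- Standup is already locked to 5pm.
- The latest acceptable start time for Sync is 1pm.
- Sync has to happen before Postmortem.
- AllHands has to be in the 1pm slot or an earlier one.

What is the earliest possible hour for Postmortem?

1pm

Postmortem is available from 12pm; precedence pushes Postmortem to at least 1pm.
Postmortem at 1pm is achievable: VendorCall -> 1pm; AllHands -> 10am; Planning -> 2pm; Postmortem -> 1pm; Onboarding -> 12pm; Sync -> 10am; Standup -> 5pm.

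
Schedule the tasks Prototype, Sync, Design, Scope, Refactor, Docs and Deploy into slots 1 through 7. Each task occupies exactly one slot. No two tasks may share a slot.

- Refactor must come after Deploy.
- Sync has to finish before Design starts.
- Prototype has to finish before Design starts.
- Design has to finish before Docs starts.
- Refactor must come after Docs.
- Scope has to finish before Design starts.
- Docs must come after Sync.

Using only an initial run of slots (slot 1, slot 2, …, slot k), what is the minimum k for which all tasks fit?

The precedence chain requires at least 4 distinct slots.
With at most 1 per slot and 7 tasks, at least 7 slots are needed.
7 works (last occupied slot: 7): for example Docs=5; Deploy=6; Design=4; Sync=1; Prototype=2; Scope=3; Refactor=7.

7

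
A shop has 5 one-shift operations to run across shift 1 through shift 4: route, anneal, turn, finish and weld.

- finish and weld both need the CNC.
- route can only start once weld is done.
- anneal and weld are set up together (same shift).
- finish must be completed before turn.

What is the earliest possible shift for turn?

Precedence pushes turn to at least shift 2.
turn at shift 2 is achievable: anneal in shift 2; finish in shift 1; weld in shift 2; turn in shift 2; route in shift 3.

shift 2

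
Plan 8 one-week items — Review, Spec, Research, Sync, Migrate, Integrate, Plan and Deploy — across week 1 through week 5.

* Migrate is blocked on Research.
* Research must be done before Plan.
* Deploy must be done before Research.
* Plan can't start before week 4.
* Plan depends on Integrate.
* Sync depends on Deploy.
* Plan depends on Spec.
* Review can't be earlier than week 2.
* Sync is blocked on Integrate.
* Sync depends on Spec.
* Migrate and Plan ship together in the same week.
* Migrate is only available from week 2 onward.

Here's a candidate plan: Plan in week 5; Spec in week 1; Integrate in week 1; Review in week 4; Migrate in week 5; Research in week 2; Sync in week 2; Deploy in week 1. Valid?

Valid

Sync is blocked on Integrate — holds.
Migrate and Plan ship together in the same week — holds.
Migrate is blocked on Research — holds.
Deploy must be done before Research — holds.
Plan depends on Integrate — holds.
Sync depends on Spec — holds.
Research must be done before Plan — holds.
Plan depends on Spec — holds.
Plan can't start before week 4 — holds.
Migrate is only available from week 2 onward — holds.
Review can't be earlier than week 2 — holds.
Sync depends on Deploy — holds.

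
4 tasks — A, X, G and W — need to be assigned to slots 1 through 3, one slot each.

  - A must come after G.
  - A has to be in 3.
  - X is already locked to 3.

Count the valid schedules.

Splitting on G: it can be 1 (3), 2 (3). Listing each branch's schedules as (A, X, W):
G=1: (3,3,1) (3,3,2) (3,3,3) — 3.
G=2: (3,3,1) (3,3,2) (3,3,3) — 3.
Summing: 3 + 3 = 6.

6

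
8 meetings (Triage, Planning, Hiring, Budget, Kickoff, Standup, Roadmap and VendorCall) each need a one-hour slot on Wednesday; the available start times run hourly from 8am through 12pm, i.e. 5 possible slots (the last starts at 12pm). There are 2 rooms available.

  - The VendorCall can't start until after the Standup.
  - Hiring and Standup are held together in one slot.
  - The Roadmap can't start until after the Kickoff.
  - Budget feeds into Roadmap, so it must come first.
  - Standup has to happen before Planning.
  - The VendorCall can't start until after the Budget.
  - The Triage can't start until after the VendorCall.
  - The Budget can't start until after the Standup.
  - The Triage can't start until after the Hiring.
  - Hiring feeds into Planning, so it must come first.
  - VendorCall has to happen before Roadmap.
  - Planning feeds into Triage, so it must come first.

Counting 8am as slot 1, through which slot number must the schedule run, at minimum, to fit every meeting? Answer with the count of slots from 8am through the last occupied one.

4 slots

The precedence chain requires at least 4 distinct slots.
With at most 2 per slot and 8 meetings, at least 4 slots are needed.
4 works (last occupied slot: 11am): for example Budget -> 9am; Planning -> 9am; Roadmap -> 11am; Kickoff -> 10am; Standup -> 8am; VendorCall -> 10am; Triage -> 11am; Hiring -> 8am.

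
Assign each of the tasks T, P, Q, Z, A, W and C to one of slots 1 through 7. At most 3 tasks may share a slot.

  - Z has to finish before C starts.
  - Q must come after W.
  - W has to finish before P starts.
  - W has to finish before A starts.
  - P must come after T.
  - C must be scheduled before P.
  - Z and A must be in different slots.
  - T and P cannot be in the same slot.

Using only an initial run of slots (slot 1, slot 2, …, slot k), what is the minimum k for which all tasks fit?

The precedence chain requires at least 3 distinct slots.
With at most 3 per slot and 7 tasks, at least 3 slots are needed.
3 works (last occupied slot: 3): for example A in 2, T in 1, C in 2, Z in 1, Q in 2, P in 3, W in 1.

3 slots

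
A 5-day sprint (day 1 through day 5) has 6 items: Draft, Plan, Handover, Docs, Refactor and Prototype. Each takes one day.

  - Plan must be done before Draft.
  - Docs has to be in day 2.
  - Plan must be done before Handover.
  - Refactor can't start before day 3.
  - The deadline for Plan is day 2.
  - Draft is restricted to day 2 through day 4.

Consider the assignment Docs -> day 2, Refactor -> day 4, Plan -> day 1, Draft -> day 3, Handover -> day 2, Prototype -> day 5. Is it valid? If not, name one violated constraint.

Yes, all constraints hold

Plan must be done before Draft — holds.
Draft is restricted to day 2 through day 4 — holds.
Refactor can't start before day 3 — holds.
Plan must be done before Handover — holds.
Docs has to be in day 2 — holds.
The deadline for Plan is day 2 — holds.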